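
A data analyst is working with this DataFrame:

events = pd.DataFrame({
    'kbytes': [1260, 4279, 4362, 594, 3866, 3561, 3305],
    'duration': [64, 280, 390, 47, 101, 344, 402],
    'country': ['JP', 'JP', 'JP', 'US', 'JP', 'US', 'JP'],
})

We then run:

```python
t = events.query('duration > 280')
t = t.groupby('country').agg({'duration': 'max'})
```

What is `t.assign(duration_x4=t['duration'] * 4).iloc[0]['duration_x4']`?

filter rows where duration > 280:
   kbytes  duration country
2    4362       390      JP
5    3561       344      US
6    3305       402      JP
group by country, max of duration:
         duration
country          
JP            402
US            344
add column duration_x4 = t['duration'] * 4:
         duration  duration_x4
country                       
JP            402         1608
US            344         1376

1608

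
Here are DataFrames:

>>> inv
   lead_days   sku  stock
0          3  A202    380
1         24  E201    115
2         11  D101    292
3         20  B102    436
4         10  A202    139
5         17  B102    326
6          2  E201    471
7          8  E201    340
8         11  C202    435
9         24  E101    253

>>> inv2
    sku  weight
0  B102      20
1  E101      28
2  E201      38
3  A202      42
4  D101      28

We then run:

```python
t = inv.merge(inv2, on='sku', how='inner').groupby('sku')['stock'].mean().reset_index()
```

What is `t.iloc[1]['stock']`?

381.0

merge on 'sku' (how='inner') → 9 rows:
   lead_days   sku  stock  weight
0          3  A202    380      42
1         24  E201    115      38
2         11  D101    292      28
3         20  B102    436      20
4         10  A202    139      42
5         17  B102    326      20
6          2  E201    471      38
7          8  E201    340      38
8         24  E101    253      28
group by sku, mean of stock:
sku
A202    259.500000
B102    381.000000
D101    292.000000
E101    253.000000
E201    308.666667
Name: stock, dtype: float64
reset_index():
    sku       stock
0  A202  259.500000
1  B102  381.000000
2  D101  292.000000
3  E101  253.000000
4  E201  308.666667
The value at position 1, column 'stock' is 381.0.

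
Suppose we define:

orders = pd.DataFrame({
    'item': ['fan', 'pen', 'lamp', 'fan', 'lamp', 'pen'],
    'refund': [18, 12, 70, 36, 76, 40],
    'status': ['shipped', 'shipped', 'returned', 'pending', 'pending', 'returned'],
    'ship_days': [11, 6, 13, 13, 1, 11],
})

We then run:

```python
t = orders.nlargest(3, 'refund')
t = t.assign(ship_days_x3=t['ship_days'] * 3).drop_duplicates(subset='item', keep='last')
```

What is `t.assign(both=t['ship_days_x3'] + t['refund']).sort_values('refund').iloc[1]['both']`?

take 3 rows with largest refund:
   item  refund    status  ship_days
4  lamp      76   pending          1
2  lamp      70  returned         13
5   pen      40  returned         11
add column ship_days_x3 = t['ship_days'] * 3:
   item  refund    status  ship_days  ship_days_x3
4  lamp      76   pending          1             3
2  lamp      70  returned         13            39
5   pen      40  returned         11            33
drop duplicate item (keep=last):
   item  refund    status  ship_days  ship_days_x3
2  lamp      70  returned         13            39
5   pen      40  returned         11            33
add column both = t['ship_days_x3'] + t['refund']:
   item  refund    status  ship_days  ship_days_x3  both
2  lamp      70  returned         13            39   109
5   pen      40  returned         11            33    73
sort by refund:
   item  refund    status  ship_days  ship_days_x3  both
5   pen      40  returned         11            33    73
2  lamp      70  returned         13            39   109
value at position 1, column 'both' → 109

109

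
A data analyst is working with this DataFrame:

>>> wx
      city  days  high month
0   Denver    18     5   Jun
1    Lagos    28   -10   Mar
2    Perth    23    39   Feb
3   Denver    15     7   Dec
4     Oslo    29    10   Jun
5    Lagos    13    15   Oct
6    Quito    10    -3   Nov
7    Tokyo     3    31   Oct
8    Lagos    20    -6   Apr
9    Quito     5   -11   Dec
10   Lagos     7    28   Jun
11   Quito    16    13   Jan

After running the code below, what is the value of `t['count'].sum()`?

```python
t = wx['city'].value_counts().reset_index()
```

value_counts of city:
city
Lagos     4
Quito     3
Denver    2
Perth     1
Oslo      1
Tokyo     1
Name: count, dtype: int64
reset_index():
     city  count
0   Lagos      4
1   Quito      3
2  Denver      2
3   Perth      1
4    Oslo      1
5   Tokyo      1

12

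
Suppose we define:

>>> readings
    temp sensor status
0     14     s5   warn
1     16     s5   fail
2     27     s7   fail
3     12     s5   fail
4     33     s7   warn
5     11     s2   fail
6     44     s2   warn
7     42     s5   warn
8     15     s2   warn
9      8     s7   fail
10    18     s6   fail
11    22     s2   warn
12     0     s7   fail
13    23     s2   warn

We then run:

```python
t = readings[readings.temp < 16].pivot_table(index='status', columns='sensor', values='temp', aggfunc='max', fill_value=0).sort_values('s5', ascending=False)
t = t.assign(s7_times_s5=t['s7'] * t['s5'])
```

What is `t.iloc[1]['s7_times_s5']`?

96

filter rows where temp < 16:
    temp sensor status
0     14     s5   warn
3     12     s5   fail
5     11     s2   fail
8     15     s2   warn
9      8     s7   fail
12     0     s7   fail
pivot: rows=status, cols=sensor, max(temp):
sensor  s2  s5  s7
status            
fail    11  12   8
warn    15  14   0
sort by s5 descending:
sensor  s2  s5  s7
status            
warn    15  14   0
fail    11  12   8
add column s7_times_s5 = t['s7'] * t['s5']:
sensor  s2  s5  s7  s7_times_s5
status                         
warn    15  14   0            0
fail    11  12   8           96
Hence 96.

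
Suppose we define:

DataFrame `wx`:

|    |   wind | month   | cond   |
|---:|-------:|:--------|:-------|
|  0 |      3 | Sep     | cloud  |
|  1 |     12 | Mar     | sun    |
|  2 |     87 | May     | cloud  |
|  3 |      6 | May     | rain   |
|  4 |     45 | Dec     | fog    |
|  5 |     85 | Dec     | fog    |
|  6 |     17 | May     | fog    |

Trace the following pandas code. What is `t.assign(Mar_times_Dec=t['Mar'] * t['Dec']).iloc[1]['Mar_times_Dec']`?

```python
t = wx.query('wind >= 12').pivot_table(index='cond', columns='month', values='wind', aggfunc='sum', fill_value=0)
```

0

filter rows where wind >= 12:
   wind month   cond
1    12   Mar    sun
2    87   May  cloud
4    45   Dec    fog
5    85   Dec    fog
6    17   May    fog
pivot: rows=cond, cols=month, sum(wind):
month  Dec  Mar  May
cond                
cloud    0    0   87
fog    130    0   17
sun      0   12    0
add column Mar_times_Dec = t['Mar'] * t['Dec']:
month  Dec  Mar  May  Mar_times_Dec
cond                               
cloud    0    0   87              0
fog    130    0   17              0
sun      0   12    0              0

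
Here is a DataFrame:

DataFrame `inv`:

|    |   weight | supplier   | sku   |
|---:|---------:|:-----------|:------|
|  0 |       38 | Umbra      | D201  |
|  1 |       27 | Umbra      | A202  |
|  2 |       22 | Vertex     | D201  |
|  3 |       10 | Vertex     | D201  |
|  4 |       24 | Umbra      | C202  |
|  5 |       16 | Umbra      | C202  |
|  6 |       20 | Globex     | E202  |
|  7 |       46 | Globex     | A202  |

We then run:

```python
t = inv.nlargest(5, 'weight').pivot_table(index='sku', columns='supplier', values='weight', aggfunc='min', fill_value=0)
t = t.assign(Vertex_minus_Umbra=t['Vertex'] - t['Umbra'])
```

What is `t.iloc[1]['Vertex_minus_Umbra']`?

take 5 rows with largest weight:
   weight supplier   sku
7      46   Globex  A202
0      38    Umbra  D201
1      27    Umbra  A202
4      24    Umbra  C202
2      22   Vertex  D201
pivot: rows=sku, cols=supplier, min(weight):
supplier  Globex  Umbra  Vertex
sku                            
A202          46     27       0
C202           0     24       0
D201           0     38      22
add column Vertex_minus_Umbra = t['Vertex'] - t['Umbra']:
supplier  Globex  Umbra  Vertex  Vertex_minus_Umbra
sku                                                
A202          46     27       0                 -27
C202           0     24       0                 -24
D201           0     38      22                 -16
Reading off the value at position 1, column 'Vertex_minus_Umbra', we get -24.

-24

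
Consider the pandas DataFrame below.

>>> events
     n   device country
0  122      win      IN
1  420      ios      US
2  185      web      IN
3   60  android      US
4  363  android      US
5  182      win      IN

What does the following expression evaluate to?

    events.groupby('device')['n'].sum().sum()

group by device, sum of n:
device
android    423
ios        420
web        185
win        304
Name: n, dtype: int64
So sum() = 1332.

1332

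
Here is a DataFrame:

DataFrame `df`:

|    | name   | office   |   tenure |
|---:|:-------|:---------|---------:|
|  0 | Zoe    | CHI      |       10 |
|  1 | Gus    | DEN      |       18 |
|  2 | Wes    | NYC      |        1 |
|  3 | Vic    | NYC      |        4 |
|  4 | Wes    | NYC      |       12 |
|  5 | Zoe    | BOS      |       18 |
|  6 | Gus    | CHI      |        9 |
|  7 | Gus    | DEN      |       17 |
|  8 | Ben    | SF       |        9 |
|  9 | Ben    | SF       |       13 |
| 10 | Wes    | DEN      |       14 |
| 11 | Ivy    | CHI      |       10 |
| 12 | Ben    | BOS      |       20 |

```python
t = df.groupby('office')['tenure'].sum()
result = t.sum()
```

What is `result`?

155

group by office, sum of tenure:
office
BOS    38
CHI    29
DEN    49
NYC    17
SF     22
Name: tenure, dtype: int64
Hence 155.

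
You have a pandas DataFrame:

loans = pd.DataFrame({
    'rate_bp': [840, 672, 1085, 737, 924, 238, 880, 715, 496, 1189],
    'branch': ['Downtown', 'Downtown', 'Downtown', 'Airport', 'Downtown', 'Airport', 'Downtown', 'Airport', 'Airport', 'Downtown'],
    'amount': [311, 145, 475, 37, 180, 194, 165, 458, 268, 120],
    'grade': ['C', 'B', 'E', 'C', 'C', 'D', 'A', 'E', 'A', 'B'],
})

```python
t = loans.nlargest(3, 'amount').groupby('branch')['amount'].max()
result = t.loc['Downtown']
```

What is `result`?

475

take 3 rows with largest amount:
   rate_bp    branch  amount grade
2     1085  Downtown     475     E
7      715   Airport     458     E
0      840  Downtown     311     C
group by branch, max of amount:
branch
Airport     458
Downtown    475
Name: amount, dtype: int64
Then the value at index 'Downtown': 475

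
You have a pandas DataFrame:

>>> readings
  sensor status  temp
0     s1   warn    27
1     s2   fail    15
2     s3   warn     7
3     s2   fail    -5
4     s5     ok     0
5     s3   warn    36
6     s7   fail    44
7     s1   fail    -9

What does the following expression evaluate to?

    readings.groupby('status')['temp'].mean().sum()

34.5833333333

group by status, mean of temp:
status
fail    11.250000
ok       0.000000
warn    23.333333
Name: temp, dtype: float64
Taking the sum of the resulting series gives 34.5833333333.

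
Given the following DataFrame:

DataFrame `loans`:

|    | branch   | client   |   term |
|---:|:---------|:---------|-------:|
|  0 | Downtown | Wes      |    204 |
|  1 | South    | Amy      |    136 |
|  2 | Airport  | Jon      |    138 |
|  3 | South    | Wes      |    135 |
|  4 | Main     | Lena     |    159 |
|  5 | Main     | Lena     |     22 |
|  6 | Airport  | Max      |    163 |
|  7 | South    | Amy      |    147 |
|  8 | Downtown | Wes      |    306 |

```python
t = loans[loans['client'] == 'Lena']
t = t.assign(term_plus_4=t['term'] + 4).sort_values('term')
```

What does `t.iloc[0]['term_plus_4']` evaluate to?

filter rows where client == 'Lena':
  branch client  term
4   Main   Lena   159
5   Main   Lena    22
add column term_plus_4 = t['term'] + 4:
  branch client  term  term_plus_4
4   Main   Lena   159          163
5   Main   Lena    22           26
sort by term:
  branch client  term  term_plus_4
5   Main   Lena    22           26
4   Main   Lena   159          163
value at position 0, column 'term_plus_4' → 26

26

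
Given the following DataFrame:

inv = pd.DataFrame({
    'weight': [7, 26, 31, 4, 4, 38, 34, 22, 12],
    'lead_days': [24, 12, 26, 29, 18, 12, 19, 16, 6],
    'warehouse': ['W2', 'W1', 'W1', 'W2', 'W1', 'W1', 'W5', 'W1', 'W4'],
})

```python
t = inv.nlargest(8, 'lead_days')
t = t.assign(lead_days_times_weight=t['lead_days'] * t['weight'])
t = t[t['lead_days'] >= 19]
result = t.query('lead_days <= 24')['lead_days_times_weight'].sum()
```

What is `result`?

814

take 8 rows with largest lead_days:
   weight  lead_days warehouse
3       4         29        W2
2      31         26        W1
0       7         24        W2
6      34         19        W5
4       4         18        W1
7      22         16        W1
1      26         12        W1
5      38         12        W1
add column lead_days_times_weight = t['lead_days'] * t['weight']:
   weight  lead_days warehouse  lead_days_times_weight
3       4         29        W2                     116
2      31         26        W1                     806
0       7         24        W2                     168
6      34         19        W5                     646
4       4         18        W1                      72
7      22         16        W1                     352
1      26         12        W1                     312
5      38         12        W1                     456
filter rows where lead_days >= 19:
   weight  lead_days warehouse  lead_days_times_weight
3       4         29        W2                     116
2      31         26        W1                     806
0       7         24        W2                     168
6      34         19        W5                     646
filter rows where lead_days <= 24:
   weight  lead_days warehouse  lead_days_times_weight
0       7         24        W2                     168
6      34         19        W5                     646
Then the sum of column 'lead_days_times_weight': 814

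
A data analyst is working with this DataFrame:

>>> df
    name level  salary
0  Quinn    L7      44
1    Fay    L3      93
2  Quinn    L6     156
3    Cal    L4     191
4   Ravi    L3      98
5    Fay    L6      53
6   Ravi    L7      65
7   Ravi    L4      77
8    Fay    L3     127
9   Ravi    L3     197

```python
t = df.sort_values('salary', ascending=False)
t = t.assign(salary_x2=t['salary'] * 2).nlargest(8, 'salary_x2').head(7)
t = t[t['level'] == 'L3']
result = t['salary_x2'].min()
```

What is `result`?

sort by salary descending:
    name level  salary
9   Ravi    L3     197
3    Cal    L4     191
2  Quinn    L6     156
8    Fay    L3     127
4   Ravi    L3      98
1    Fay    L3      93
7   Ravi    L4      77
6   Ravi    L7      65
5    Fay    L6      53
0  Quinn    L7      44
add column salary_x2 = t['salary'] * 2:
    name level  salary  salary_x2
9   Ravi    L3     197        394
3    Cal    L4     191        382
2  Quinn    L6     156        312
8    Fay    L3     127        254
4   Ravi    L3      98        196
1    Fay    L3      93        186
7   Ravi    L4      77        154
6   Ravi    L7      65        130
5    Fay    L6      53        106
0  Quinn    L7      44         88
take 8 rows with largest salary_x2:
    name level  salary  salary_x2
9   Ravi    L3     197        394
3    Cal    L4     191        382
2  Quinn    L6     156        312
8    Fay    L3     127        254
4   Ravi    L3      98        196
1    Fay    L3      93        186
7   Ravi    L4      77        154
6   Ravi    L7      65        130
take first 7 rows:
    name level  salary  salary_x2
9   Ravi    L3     197        394
3    Cal    L4     191        382
2  Quinn    L6     156        312
8    Fay    L3     127        254
4   Ravi    L3      98        196
1    Fay    L3      93        186
7   Ravi    L4      77        154
filter rows where level == 'L3':
   name level  salary  salary_x2
9  Ravi    L3     197        394
8   Fay    L3     127        254
4  Ravi    L3      98        196
1   Fay    L3      93        186
Reading off the min of column 'salary_x2', we get 186.

186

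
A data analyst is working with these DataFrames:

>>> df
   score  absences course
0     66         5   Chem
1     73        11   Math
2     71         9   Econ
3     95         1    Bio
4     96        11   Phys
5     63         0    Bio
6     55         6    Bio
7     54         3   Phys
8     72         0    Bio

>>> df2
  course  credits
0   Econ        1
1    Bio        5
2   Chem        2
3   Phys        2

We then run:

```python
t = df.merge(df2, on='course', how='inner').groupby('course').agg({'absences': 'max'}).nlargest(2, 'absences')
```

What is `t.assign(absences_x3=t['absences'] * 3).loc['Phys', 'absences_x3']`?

33

merge on 'course' (how='inner') → 8 rows:
   score  absences course  credits
0     66         5   Chem        2
1     71         9   Econ        1
2     95         1    Bio        5
3     96        11   Phys        2
4     63         0    Bio        5
5     55         6    Bio        5
6     54         3   Phys        2
7     72         0    Bio        5
group by course, max of absences:
        absences
course          
Bio            6
Chem           5
Econ           9
Phys          11
take 2 rows with largest absences:
        absences
course          
Phys          11
Econ           9
add column absences_x3 = t['absences'] * 3:
        absences  absences_x3
course                       
Phys          11           33
Econ           9           27
Then the value at row 'Phys', column 'absences_x3': 33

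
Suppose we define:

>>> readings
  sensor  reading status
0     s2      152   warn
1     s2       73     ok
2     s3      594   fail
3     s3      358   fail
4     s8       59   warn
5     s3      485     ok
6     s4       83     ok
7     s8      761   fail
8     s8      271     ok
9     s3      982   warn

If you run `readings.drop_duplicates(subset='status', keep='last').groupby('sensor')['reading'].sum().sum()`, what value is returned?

drop duplicate status (keep=last):
  sensor  reading status
7     s8      761   fail
8     s8      271     ok
9     s3      982   warn
group by sensor, sum of reading:
sensor
s3     982
s8    1032
Name: reading, dtype: int64
sum of the resulting series → 2014

2014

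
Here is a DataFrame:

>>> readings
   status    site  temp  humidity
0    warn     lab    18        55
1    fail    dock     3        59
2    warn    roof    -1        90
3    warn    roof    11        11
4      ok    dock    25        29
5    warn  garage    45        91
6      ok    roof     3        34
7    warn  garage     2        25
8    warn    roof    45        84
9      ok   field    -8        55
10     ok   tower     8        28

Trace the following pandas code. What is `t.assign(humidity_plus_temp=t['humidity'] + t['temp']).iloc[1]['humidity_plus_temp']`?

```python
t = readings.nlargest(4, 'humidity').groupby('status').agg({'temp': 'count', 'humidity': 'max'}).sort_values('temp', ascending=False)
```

take 4 rows with largest humidity:
  status    site  temp  humidity
5   warn  garage    45        91
2   warn    roof    -1        90
8   warn    roof    45        84
1   fail    dock     3        59
group by status: count(temp), max(humidity):
        temp  humidity
status                
fail       1        59
warn       3        91
sort by temp descending:
        temp  humidity
status                
warn       3        91
fail       1        59
add column humidity_plus_temp = t['humidity'] + t['temp']:
        temp  humidity  humidity_plus_temp
status                                    
warn       3        91                  94
fail       1        59                  60

60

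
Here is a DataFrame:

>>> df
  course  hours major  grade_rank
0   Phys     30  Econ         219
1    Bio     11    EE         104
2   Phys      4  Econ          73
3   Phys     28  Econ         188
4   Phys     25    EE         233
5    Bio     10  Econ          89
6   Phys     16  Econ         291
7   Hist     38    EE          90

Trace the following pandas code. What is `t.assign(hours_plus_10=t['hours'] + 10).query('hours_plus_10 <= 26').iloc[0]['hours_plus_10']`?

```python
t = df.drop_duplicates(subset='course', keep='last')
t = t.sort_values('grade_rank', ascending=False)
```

drop duplicate course (keep=last):
  course  hours major  grade_rank
5    Bio     10  Econ          89
6   Phys     16  Econ         291
7   Hist     38    EE          90
sort by grade_rank descending:
  course  hours major  grade_rank
6   Phys     16  Econ         291
7   Hist     38    EE          90
5    Bio     10  Econ          89
add column hours_plus_10 = t['hours'] + 10:
  course  hours major  grade_rank  hours_plus_10
6   Phys     16  Econ         291             26
7   Hist     38    EE          90             48
5    Bio     10  Econ          89             20
filter rows where hours_plus_10 <= 26:
  course  hours major  grade_rank  hours_plus_10
6   Phys     16  Econ         291             26
5    Bio     10  Econ          89             20
So iloc[0]['hours_plus_10'] = 26.

26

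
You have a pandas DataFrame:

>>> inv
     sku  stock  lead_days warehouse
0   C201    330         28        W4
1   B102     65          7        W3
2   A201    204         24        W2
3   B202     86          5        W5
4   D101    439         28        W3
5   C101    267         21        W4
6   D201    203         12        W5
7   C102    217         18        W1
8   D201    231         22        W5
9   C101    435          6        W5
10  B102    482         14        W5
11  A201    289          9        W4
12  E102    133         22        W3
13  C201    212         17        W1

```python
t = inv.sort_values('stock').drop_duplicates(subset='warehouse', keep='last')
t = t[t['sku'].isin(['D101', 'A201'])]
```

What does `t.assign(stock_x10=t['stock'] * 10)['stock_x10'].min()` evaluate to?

2040

sort by stock:
     sku  stock  lead_days warehouse
1   B102     65          7        W3
3   B202     86          5        W5
12  E102    133         22        W3
6   D201    203         12        W5
2   A201    204         24        W2
13  C201    212         17        W1
7   C102    217         18        W1
8   D201    231         22        W5
5   C101    267         21        W4
11  A201    289          9        W4
0   C201    330         28        W4
9   C101    435          6        W5
4   D101    439         28        W3
10  B102    482         14        W5
drop duplicate warehouse (keep=last):
     sku  stock  lead_days warehouse
2   A201    204         24        W2
7   C102    217         18        W1
0   C201    330         28        W4
4   D101    439         28        W3
10  B102    482         14        W5
filter rows where sku in ['D101', 'A201']:
    sku  stock  lead_days warehouse
2  A201    204         24        W2
4  D101    439         28        W3
add column stock_x10 = t['stock'] * 10:
    sku  stock  lead_days warehouse  stock_x10
2  A201    204         24        W2       2040
4  D101    439         28        W3       4390
Taking the min of column 'stock_x10' gives 2040.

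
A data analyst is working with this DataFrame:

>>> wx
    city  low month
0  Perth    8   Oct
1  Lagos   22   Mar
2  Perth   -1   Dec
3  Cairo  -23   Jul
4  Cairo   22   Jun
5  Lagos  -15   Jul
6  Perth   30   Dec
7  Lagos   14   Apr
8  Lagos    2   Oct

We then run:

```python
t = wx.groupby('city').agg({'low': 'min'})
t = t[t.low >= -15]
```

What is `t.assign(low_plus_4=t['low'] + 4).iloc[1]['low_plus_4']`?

group by city, min of low:
       low
city      
Cairo  -23
Lagos  -15
Perth   -1
filter rows where low >= -15:
       low
city      
Lagos  -15
Perth   -1
add column low_plus_4 = t['low'] + 4:
       low  low_plus_4
city                  
Lagos  -15         -11
Perth   -1           3
Taking the value at position 1, column 'low_plus_4' gives 3.

3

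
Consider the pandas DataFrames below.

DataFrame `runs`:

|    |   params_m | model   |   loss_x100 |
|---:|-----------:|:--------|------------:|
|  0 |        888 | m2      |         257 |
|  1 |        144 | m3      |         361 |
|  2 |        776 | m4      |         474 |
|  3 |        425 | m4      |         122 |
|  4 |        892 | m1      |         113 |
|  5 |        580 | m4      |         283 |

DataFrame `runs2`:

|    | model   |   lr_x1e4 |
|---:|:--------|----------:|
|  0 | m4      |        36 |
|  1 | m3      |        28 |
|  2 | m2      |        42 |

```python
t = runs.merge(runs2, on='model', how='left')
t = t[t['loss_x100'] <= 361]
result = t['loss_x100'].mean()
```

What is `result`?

227.2

merge on 'model' (how='left') → 6 rows:
   params_m model  loss_x100  lr_x1e4
0       888    m2        257     42.0
1       144    m3        361     28.0
2       776    m4        474     36.0
3       425    m4        122     36.0
4       892    m1        113      NaN
5       580    m4        283     36.0
filter rows where loss_x100 <= 361:
   params_m model  loss_x100  lr_x1e4
0       888    m2        257     42.0
1       144    m3        361     28.0
3       425    m4        122     36.0
4       892    m1        113      NaN
5       580    m4        283     36.0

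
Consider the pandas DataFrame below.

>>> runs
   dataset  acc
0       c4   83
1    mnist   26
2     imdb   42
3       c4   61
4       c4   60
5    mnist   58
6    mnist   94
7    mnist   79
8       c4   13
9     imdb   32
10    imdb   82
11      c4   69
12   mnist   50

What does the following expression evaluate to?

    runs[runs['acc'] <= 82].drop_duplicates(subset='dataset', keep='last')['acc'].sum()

201

filter rows where acc <= 82:
   dataset  acc
1    mnist   26
2     imdb   42
3       c4   61
4       c4   60
5    mnist   58
7    mnist   79
8       c4   13
9     imdb   32
10    imdb   82
11      c4   69
12   mnist   50
drop duplicate dataset (keep=last):
   dataset  acc
10    imdb   82
11      c4   69
12   mnist   50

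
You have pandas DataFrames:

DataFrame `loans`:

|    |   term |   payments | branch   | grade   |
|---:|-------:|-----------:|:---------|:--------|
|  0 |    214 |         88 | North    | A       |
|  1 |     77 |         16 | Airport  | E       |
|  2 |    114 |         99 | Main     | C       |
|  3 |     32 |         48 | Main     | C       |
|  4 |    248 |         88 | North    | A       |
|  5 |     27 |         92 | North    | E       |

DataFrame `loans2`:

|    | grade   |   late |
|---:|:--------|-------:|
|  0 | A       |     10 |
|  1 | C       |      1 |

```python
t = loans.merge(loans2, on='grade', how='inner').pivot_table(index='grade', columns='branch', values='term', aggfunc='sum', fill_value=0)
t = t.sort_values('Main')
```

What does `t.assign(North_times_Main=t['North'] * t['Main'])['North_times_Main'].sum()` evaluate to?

0

merge on 'grade' (how='inner') → 4 rows:
   term  payments branch grade  late
0   214        88  North     A    10
1   114        99   Main     C     1
2    32        48   Main     C     1
3   248        88  North     A    10
pivot: rows=grade, cols=branch, sum(term):
branch  Main  North
grade              
A          0    462
C        146      0
sort by Main:
branch  Main  North
grade              
A          0    462
C        146      0
add column North_times_Main = t['North'] * t['Main']:
branch  Main  North  North_times_Main
grade                                
A          0    462                 0
C        146      0                 0
sum of column 'North_times_Main' → 0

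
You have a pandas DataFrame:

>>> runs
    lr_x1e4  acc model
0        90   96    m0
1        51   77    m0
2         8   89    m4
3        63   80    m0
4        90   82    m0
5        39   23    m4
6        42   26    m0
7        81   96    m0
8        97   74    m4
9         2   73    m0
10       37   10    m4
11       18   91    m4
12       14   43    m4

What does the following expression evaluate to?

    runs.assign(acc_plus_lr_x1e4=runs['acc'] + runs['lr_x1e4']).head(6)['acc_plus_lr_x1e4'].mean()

131.333333333

add column acc_plus_lr_x1e4 = runs['acc'] + runs['lr_x1e4']:
    lr_x1e4  acc model  acc_plus_lr_x1e4
0        90   96    m0               186
1        51   77    m0               128
2         8   89    m4                97
3        63   80    m0               143
4        90   82    m0               172
5        39   23    m4                62
6        42   26    m0                68
7        81   96    m0               177
8        97   74    m4               171
9         2   73    m0                75
10       37   10    m4                47
11       18   91    m4               109
12       14   43    m4                57
take first 6 rows:
   lr_x1e4  acc model  acc_plus_lr_x1e4
0       90   96    m0               186
1       51   77    m0               128
2        8   89    m4                97
3       63   80    m0               143
4       90   82    m0               172
5       39   23    m4                62
Finally, mean of column 'acc_plus_lr_x1e4' = 131.333333333.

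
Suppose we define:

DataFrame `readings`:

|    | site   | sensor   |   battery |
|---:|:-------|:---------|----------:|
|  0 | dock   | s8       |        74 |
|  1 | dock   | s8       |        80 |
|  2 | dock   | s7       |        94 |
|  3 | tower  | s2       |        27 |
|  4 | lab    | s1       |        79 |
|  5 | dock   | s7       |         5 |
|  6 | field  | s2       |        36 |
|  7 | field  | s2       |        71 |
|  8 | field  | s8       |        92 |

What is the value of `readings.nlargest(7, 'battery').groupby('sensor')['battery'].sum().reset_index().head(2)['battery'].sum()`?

186

take 7 rows with largest battery:
    site sensor  battery
2   dock     s7       94
8  field     s8       92
1   dock     s8       80
4    lab     s1       79
0   dock     s8       74
7  field     s2       71
6  field     s2       36
group by sensor, sum of battery:
sensor
s1     79
s2    107
s7     94
s8    246
Name: battery, dtype: int64
reset_index():
  sensor  battery
0     s1       79
1     s2      107
2     s7       94
3     s8      246
take first 2 rows:
  sensor  battery
0     s1       79
1     s2      107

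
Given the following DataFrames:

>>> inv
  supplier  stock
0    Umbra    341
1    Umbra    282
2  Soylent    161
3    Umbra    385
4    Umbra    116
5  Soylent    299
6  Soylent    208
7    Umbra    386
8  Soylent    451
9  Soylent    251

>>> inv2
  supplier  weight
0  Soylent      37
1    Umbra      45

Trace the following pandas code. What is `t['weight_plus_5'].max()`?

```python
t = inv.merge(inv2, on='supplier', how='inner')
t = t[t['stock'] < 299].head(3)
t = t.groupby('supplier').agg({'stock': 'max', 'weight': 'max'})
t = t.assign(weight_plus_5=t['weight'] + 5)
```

50

merge on 'supplier' (how='inner') → 10 rows:
  supplier  stock  weight
0    Umbra    341      45
1    Umbra    282      45
2  Soylent    161      37
3    Umbra    385      45
4    Umbra    116      45
5  Soylent    299      37
6  Soylent    208      37
7    Umbra    386      45
8  Soylent    451      37
9  Soylent    251      37
filter rows where stock < 299:
  supplier  stock  weight
1    Umbra    282      45
2  Soylent    161      37
4    Umbra    116      45
6  Soylent    208      37
9  Soylent    251      37
take first 3 rows:
  supplier  stock  weight
1    Umbra    282      45
2  Soylent    161      37
4    Umbra    116      45
group by supplier: max(stock), max(weight):
          stock  weight
supplier               
Soylent     161      37
Umbra       282      45
add column weight_plus_5 = t['weight'] + 5:
          stock  weight  weight_plus_5
supplier                              
Soylent     161      37             42
Umbra       282      45             50
Then the max of column 'weight_plus_5': 50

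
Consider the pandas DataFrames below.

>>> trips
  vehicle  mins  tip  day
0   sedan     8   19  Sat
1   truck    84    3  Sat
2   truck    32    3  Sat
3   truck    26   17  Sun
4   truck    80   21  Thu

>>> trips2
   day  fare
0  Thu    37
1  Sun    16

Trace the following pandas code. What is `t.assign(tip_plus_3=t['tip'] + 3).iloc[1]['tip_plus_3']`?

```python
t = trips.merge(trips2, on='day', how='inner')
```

merge on 'day' (how='inner') → 2 rows:
  vehicle  mins  tip  day  fare
0   truck    26   17  Sun    16
1   truck    80   21  Thu    37
add column tip_plus_3 = t['tip'] + 3:
  vehicle  mins  tip  day  fare  tip_plus_3
0   truck    26   17  Sun    16          20
1   truck    80   21  Thu    37          24

24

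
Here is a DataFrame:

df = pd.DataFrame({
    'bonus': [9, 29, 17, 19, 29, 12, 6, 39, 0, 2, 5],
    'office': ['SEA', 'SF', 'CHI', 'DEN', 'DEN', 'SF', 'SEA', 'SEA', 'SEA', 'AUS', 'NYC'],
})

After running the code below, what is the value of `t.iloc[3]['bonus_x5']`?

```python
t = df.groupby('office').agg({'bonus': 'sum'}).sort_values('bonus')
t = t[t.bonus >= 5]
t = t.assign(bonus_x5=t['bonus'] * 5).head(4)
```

group by office, sum of bonus:
        bonus
office       
AUS         2
CHI        17
DEN        48
NYC         5
SEA        54
SF         41
sort by bonus:
        bonus
office       
AUS         2
NYC         5
CHI        17
SF         41
DEN        48
SEA        54
filter rows where bonus >= 5:
        bonus
office       
NYC         5
CHI        17
SF         41
DEN        48
SEA        54
add column bonus_x5 = t['bonus'] * 5:
        bonus  bonus_x5
office                 
NYC         5        25
CHI        17        85
SF         41       205
DEN        48       240
SEA        54       270
take first 4 rows:
        bonus  bonus_x5
office                 
NYC         5        25
CHI        17        85
SF         41       205
DEN        48       240

240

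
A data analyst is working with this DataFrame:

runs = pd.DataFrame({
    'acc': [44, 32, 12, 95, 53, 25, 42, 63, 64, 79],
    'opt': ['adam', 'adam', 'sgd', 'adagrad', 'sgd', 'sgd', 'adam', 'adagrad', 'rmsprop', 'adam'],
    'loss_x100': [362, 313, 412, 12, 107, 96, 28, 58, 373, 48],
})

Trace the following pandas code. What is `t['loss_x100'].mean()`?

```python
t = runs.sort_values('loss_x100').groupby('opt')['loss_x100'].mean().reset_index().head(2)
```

sort by loss_x100:
   acc      opt  loss_x100
3   95  adagrad         12
6   42     adam         28
9   79     adam         48
7   63  adagrad         58
5   25      sgd         96
4   53      sgd        107
1   32     adam        313
0   44     adam        362
8   64  rmsprop        373
2   12      sgd        412
group by opt, mean of loss_x100:
opt
adagrad     35.00
adam       187.75
rmsprop    373.00
sgd        205.00
Name: loss_x100, dtype: float64
reset_index():
       opt  loss_x100
0  adagrad      35.00
1     adam     187.75
2  rmsprop     373.00
3      sgd     205.00
take first 2 rows:
       opt  loss_x100
0  adagrad      35.00
1     adam     187.75
Finally, mean of column 'loss_x100' = 111.375.

111.375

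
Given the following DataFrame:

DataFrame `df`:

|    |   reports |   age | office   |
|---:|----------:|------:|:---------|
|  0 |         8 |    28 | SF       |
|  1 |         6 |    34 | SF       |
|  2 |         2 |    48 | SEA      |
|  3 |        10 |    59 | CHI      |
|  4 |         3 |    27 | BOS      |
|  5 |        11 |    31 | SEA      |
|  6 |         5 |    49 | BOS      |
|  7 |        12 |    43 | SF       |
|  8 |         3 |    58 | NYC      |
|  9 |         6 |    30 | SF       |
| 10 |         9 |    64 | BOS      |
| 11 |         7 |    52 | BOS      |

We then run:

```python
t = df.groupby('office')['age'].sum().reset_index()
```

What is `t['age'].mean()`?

group by office, sum of age:
office
BOS    192
CHI     59
NYC     58
SEA     79
SF     135
Name: age, dtype: int64
reset_index():
  office  age
0    BOS  192
1    CHI   59
2    NYC   58
3    SEA   79
4     SF  135

104.6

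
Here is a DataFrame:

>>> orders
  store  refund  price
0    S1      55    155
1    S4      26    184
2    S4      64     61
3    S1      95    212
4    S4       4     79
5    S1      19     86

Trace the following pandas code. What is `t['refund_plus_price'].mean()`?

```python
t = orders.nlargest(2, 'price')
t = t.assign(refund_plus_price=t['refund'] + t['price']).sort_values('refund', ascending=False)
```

take 2 rows with largest price:
  store  refund  price
3    S1      95    212
1    S4      26    184
add column refund_plus_price = t['refund'] + t['price']:
  store  refund  price  refund_plus_price
3    S1      95    212                307
1    S4      26    184                210
sort by refund descending:
  store  refund  price  refund_plus_price
3    S1      95    212                307
1    S4      26    184                210
The mean of column 'refund_plus_price' is 258.5.

258.5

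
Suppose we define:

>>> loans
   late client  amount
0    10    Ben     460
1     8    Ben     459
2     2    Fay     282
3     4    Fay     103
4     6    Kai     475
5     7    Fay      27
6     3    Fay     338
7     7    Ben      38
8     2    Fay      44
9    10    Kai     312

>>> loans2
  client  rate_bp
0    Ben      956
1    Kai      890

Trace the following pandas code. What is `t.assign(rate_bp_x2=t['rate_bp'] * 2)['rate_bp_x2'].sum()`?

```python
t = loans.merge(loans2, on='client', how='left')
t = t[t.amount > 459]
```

3692.0

merge on 'client' (how='left') → 10 rows:
   late client  amount  rate_bp
0    10    Ben     460    956.0
1     8    Ben     459    956.0
2     2    Fay     282      NaN
3     4    Fay     103      NaN
4     6    Kai     475    890.0
5     7    Fay      27      NaN
6     3    Fay     338      NaN
7     7    Ben      38    956.0
8     2    Fay      44      NaN
9    10    Kai     312    890.0
filter rows where amount > 459:
   late client  amount  rate_bp
0    10    Ben     460    956.0
4     6    Kai     475    890.0
add column rate_bp_x2 = t['rate_bp'] * 2:
   late client  amount  rate_bp  rate_bp_x2
0    10    Ben     460    956.0      1912.0
4     6    Kai     475    890.0      1780.0
Then the sum of column 'rate_bp_x2': 3692.0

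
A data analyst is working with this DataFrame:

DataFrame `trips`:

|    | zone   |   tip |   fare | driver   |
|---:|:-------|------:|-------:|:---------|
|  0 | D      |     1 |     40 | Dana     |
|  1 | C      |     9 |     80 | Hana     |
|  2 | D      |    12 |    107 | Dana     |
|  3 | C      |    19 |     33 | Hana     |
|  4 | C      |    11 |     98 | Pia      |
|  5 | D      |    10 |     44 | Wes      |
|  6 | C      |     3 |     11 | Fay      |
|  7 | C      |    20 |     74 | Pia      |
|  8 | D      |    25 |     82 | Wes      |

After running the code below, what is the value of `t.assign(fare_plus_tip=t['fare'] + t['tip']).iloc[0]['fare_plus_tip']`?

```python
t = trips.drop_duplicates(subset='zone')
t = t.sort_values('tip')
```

41

drop duplicate zone (keep=first):
  zone  tip  fare driver
0    D    1    40   Dana
1    C    9    80   Hana
sort by tip:
  zone  tip  fare driver
0    D    1    40   Dana
1    C    9    80   Hana
add column fare_plus_tip = t['fare'] + t['tip']:
  zone  tip  fare driver  fare_plus_tip
0    D    1    40   Dana             41
1    C    9    80   Hana             89
So iloc[0]['fare_plus_tip'] = 41.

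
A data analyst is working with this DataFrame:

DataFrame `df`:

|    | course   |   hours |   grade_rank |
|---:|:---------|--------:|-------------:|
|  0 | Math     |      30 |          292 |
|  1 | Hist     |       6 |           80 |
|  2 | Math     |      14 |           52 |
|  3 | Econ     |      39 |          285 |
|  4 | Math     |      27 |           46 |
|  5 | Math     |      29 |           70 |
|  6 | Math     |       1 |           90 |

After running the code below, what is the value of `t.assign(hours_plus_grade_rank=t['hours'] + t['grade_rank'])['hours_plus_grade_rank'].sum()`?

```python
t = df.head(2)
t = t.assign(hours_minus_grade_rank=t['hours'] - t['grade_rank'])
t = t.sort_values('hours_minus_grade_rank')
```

take first 2 rows:
  course  hours  grade_rank
0   Math     30         292
1   Hist      6          80
add column hours_minus_grade_rank = t['hours'] - t['grade_rank']:
  course  hours  grade_rank  hours_minus_grade_rank
0   Math     30         292                    -262
1   Hist      6          80                     -74
sort by hours_minus_grade_rank:
  course  hours  grade_rank  hours_minus_grade_rank
0   Math     30         292                    -262
1   Hist      6          80                     -74
add column hours_plus_grade_rank = t['hours'] + t['grade_rank']:
  course  hours  grade_rank  hours_minus_grade_rank  hours_plus_grade_rank
0   Math     30         292                    -262                    322
1   Hist      6          80                     -74                     86
So sum() = 408.

408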